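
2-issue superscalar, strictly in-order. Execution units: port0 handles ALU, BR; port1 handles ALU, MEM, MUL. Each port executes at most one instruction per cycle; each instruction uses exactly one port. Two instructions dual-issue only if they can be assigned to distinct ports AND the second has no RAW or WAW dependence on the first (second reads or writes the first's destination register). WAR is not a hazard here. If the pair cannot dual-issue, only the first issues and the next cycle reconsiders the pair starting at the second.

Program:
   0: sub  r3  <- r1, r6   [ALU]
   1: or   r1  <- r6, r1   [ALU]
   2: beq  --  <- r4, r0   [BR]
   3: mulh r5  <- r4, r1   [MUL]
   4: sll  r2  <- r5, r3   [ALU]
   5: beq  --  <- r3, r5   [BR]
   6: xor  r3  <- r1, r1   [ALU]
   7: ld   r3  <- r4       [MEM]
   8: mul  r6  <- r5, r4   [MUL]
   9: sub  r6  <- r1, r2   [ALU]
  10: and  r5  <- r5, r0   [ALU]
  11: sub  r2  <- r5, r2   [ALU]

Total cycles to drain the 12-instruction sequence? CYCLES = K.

CYCLES = 8

c0: i0,i1 sub+or  2-wide
c1: i2,i3 beq+mulh  2-wide
c2: i4,i5 sll+beq  2-wide
c3: i6 xor  WAW r3
c4: i7 ld  no-port MEM/MUL
c5: i8 mul  WAW r6
c6: i9,i10 sub+and  2-wide
c7: i11 sub  tail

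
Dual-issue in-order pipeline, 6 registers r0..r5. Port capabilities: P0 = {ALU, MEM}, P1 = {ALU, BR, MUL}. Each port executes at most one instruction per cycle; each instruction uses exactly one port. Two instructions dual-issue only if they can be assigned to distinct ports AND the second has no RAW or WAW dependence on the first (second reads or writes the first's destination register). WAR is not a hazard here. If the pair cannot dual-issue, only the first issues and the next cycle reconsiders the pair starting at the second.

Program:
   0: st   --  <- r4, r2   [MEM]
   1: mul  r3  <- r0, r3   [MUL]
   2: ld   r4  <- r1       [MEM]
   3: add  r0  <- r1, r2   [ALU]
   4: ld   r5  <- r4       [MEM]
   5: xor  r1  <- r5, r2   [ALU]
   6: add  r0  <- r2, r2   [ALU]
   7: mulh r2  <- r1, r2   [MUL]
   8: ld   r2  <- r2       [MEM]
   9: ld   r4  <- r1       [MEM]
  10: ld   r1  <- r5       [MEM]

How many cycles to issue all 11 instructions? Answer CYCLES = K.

CYCLES = 8

0. st.MEM+mul.MUL @i0+i1  | dual
1. ld.MEM+add.ALU @i2+i3  | dual
2. ld.MEM @i4  | RAW r5
3. xor.ALU+add.ALU @i5+i6  | dual
4. mulh.MUL @i7  | RAW+WAW r2
5. ld.MEM @i8  | no-port MEM/MEM
6. ld.MEM @i9  | no-port MEM/MEM
7. ld.MEM @i10  | tail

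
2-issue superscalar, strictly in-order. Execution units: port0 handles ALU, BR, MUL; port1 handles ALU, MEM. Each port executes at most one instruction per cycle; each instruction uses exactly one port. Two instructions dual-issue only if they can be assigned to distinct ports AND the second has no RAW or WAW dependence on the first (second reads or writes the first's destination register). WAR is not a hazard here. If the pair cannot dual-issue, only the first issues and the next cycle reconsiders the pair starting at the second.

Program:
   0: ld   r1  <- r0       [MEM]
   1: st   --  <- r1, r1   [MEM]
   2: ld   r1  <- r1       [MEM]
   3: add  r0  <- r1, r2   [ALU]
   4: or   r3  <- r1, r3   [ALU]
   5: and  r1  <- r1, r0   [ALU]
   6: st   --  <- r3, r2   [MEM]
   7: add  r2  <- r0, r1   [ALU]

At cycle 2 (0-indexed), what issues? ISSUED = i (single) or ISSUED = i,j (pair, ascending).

ISSUED = 2

[0] i0  ld  -- no-port MEM/MEM
[1] i1  st  -- no-port MEM/MEM
[2] i2  ld  -- RAW r1
[3] i3&i4  add/or  -- dual
[4] i5&i6  and/st  -- dual
[5] i7  add  -- tail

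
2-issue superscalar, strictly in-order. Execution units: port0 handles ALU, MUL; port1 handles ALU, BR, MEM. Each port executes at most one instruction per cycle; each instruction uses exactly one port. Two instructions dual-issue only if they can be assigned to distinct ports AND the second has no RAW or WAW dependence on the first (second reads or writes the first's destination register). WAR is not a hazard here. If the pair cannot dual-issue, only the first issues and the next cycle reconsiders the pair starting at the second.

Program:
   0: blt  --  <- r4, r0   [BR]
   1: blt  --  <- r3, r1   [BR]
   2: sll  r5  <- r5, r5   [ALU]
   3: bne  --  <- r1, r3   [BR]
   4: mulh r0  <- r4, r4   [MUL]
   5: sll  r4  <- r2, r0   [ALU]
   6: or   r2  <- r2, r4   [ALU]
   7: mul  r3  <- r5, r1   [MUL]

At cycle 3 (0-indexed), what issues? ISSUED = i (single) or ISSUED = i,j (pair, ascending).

#0 head=0: blt.BR i0 no-port BR/BR
#1 head=1: blt.BR;sll.ALU i1/i2 pair
#2 head=3: bne.BR;mulh.MUL i3/i4 pair
#3 head=5: sll.ALU i5 RAW r4
#4 head=6: or.ALU;mul.MUL i6/i7 pair

ISSUED = 5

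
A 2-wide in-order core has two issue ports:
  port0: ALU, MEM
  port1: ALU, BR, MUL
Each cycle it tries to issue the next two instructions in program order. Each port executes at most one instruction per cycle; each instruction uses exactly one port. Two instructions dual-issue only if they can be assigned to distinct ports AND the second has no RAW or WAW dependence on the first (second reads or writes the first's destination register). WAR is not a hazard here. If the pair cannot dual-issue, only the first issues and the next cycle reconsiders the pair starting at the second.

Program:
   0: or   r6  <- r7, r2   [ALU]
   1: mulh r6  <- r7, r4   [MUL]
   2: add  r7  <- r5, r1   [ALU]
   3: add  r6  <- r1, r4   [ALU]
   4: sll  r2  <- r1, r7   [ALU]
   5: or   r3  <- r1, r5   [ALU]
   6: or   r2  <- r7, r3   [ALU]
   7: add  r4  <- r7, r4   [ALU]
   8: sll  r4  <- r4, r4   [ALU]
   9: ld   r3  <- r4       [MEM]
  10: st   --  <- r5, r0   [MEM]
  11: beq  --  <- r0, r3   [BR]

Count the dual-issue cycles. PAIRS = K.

[0] i0  or  -- WAW r6
[1] i1&i2  mulh/add  -- pair
[2] i3&i4  add/sll  -- pair
[3] i5  or  -- RAW r3
[4] i6&i7  or/add  -- pair
[5] i8  sll  -- RAW r4
[6] i9  ld  -- no-port MEM/MEM
[7] i10&i11  st/beq  -- pair

PAIRS = 4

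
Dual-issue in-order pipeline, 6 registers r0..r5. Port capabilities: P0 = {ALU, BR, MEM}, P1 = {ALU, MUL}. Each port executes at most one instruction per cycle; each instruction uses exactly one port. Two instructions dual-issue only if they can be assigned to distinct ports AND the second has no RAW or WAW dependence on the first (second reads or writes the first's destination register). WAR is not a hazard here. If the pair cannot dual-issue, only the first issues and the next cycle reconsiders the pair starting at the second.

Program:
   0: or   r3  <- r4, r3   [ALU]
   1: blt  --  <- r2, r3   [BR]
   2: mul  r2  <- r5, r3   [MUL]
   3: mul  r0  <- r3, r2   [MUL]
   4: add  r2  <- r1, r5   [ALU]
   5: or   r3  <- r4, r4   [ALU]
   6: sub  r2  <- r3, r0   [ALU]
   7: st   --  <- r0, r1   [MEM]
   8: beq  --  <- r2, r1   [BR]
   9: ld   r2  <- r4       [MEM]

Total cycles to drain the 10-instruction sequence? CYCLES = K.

CYCLES = 7

t=0 i0:or ; RAW r3
t=1 i1&i2:blt mul ; dual
t=2 i3&i4:mul add ; dual
t=3 i5:or ; RAW r3
t=4 i6&i7:sub st ; dual
t=5 i8:beq ; no-port BR/MEM
t=6 i9:ld ; tail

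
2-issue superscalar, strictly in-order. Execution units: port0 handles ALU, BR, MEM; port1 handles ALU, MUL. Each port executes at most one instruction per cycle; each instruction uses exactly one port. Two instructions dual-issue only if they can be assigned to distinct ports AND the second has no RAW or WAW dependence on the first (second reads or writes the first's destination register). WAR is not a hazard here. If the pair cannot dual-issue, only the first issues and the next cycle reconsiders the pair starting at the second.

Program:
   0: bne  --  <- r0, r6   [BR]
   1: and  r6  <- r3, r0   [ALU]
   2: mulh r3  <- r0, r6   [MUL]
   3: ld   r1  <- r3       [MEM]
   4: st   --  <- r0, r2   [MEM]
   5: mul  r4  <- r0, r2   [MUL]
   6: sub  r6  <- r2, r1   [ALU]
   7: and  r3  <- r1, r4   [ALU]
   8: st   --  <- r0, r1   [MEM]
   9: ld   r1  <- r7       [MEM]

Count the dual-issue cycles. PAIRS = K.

  cy0 -> i0+i1 (bne.BR;and.ALU) dual
  cy1 -> i2 (mulh.MUL) RAW r3
  cy2 -> i3 (ld.MEM) no-port MEM/MEM
  cy3 -> i4+i5 (st.MEM;mul.MUL) dual
  cy4 -> i6+i7 (sub.ALU;and.ALU) dual
  cy5 -> i8 (st.MEM) no-port MEM/MEM
  cy6 -> i9 (ld.MEM) tail

PAIRS = 3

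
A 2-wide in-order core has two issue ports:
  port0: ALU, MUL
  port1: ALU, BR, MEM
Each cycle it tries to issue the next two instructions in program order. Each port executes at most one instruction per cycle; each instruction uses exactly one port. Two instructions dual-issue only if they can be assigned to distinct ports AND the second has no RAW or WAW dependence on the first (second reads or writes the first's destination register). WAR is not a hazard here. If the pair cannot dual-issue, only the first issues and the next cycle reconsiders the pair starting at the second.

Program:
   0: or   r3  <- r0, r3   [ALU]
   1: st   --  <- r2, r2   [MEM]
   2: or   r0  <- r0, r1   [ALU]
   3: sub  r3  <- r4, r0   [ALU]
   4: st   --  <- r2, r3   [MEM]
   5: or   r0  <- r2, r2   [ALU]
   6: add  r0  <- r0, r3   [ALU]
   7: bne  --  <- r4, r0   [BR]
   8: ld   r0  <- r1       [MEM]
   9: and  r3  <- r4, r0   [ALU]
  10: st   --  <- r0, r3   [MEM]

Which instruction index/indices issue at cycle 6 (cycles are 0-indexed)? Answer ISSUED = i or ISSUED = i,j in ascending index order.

ISSUED = 8

#0 head=0: or;st i0+i1 pair
#1 head=2: or i2 RAW r0
#2 head=3: sub i3 RAW r3
#3 head=4: st;or i4+i5 pair
#4 head=6: add i6 RAW r0
#5 head=7: bne i7 no-port BR/MEM
#6 head=8: ld i8 RAW r0
#7 head=9: and i9 RAW r3
#8 head=10: st i10 tail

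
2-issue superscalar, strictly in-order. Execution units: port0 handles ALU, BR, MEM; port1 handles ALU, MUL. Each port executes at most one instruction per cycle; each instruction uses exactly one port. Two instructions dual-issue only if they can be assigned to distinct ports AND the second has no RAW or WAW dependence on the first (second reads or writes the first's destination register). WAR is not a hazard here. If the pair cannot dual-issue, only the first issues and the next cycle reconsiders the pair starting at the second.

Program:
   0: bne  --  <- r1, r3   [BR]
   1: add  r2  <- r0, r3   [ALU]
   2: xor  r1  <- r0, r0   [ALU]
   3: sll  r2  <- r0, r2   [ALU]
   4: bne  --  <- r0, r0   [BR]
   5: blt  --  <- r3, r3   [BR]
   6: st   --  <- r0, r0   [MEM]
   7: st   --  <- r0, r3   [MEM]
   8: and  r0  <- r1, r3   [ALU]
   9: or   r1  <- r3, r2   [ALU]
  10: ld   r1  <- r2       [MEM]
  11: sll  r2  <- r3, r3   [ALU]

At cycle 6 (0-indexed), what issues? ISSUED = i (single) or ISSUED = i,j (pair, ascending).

ISSUED = 9

c0: i0+i1 bne.BR add.ALU  2-wide
c1: i2+i3 xor.ALU sll.ALU  2-wide
c2: i4 bne.BR  no-port BR/BR
c3: i5 blt.BR  no-port BR/MEM
c4: i6 st.MEM  no-port MEM/MEM
c5: i7+i8 st.MEM and.ALU  2-wide
c6: i9 or.ALU  WAW r1
c7: i10+i11 ld.MEM sll.ALU  2-wide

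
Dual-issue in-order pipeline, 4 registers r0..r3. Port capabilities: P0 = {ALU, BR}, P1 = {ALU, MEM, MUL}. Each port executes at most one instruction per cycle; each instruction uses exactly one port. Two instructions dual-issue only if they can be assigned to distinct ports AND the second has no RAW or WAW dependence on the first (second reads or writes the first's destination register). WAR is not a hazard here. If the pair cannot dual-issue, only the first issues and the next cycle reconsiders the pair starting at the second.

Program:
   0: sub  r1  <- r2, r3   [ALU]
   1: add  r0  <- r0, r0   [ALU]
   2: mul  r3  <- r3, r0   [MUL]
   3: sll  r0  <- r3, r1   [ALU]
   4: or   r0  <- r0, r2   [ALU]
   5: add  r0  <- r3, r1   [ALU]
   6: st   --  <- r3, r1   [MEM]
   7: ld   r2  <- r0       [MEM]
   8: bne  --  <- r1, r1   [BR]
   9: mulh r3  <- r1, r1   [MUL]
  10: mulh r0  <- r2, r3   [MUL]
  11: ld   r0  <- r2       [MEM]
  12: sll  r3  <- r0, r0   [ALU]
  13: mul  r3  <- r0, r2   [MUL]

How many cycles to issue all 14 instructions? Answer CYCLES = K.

CYCLES = 11

c0: i0+i1 sub/add  pair
c1: i2 mul  RAW r3
c2: i3 sll  RAW+WAW r0
c3: i4 or  WAW r0
c4: i5+i6 add/st  pair
c5: i7+i8 ld/bne  pair
c6: i9 mulh  no-port MUL/MUL
c7: i10 mulh  no-port MUL/MEM
c8: i11 ld  RAW r0
c9: i12 sll  WAW r3
c10: i13 mul  tail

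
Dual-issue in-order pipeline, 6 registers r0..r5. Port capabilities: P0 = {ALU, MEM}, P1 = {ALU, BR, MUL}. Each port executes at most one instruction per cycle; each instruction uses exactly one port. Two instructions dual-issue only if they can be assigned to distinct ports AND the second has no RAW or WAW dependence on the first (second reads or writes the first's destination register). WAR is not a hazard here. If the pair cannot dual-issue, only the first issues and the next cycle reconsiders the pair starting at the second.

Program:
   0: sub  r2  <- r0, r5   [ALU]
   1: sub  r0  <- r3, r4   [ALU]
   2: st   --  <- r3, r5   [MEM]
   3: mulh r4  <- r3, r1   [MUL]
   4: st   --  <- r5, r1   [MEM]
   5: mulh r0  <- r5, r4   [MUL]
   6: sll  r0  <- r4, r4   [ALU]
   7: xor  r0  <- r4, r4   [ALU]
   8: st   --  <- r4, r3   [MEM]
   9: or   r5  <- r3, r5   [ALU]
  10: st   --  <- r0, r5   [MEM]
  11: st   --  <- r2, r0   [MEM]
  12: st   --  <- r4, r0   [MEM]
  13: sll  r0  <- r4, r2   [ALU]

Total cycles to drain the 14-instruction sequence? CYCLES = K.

0. sub sub @i0&i1  | dual
1. st mulh @i2&i3  | dual
2. st mulh @i4&i5  | dual
3. sll @i6  | WAW r0
4. xor st @i7&i8  | dual
5. or @i9  | RAW r5
6. st @i10  | no-port MEM/MEM
7. st @i11  | no-port MEM/MEM
8. st sll @i12&i13  | dual

CYCLES = 9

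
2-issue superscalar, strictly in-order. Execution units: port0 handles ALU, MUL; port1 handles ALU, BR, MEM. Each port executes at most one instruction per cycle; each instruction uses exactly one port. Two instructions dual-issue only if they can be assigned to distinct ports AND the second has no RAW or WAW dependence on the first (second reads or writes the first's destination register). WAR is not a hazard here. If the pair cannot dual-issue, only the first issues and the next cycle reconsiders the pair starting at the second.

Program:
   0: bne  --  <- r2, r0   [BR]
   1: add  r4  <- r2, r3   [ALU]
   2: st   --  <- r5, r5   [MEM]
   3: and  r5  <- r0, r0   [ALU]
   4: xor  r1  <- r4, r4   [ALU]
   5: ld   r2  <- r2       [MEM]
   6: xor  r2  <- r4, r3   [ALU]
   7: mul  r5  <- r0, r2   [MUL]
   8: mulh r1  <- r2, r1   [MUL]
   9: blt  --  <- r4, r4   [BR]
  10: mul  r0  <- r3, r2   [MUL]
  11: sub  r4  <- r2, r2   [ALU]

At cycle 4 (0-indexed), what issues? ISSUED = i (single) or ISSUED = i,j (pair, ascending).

#0 head=0: bne add i0+i1 pair
#1 head=2: st and i2+i3 pair
#2 head=4: xor ld i4+i5 pair
#3 head=6: xor i6 RAW r2
#4 head=7: mul i7 no-port MUL/MUL
#5 head=8: mulh blt i8+i9 pair
#6 head=10: mul sub i10+i11 pair

ISSUED = 7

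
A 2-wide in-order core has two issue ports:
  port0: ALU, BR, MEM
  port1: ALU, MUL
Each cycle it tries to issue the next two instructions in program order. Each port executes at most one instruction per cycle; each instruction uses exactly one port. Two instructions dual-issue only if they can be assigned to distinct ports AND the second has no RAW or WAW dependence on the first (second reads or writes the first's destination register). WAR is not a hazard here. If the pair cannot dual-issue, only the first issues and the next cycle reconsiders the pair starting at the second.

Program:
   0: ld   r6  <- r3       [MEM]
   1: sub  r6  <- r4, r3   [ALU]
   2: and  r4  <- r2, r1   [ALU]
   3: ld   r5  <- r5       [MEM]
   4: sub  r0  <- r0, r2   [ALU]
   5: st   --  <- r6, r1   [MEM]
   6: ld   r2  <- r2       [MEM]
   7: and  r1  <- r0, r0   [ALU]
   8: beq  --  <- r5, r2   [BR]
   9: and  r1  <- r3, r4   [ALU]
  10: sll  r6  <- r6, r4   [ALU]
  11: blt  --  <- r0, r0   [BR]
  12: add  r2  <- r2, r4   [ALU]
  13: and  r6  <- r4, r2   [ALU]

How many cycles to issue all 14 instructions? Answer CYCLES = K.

0. ld @i0  | WAW r6
1. sub+and @i1+i2  | pair
2. ld+sub @i3+i4  | pair
3. st @i5  | no-port MEM/MEM
4. ld+and @i6+i7  | pair
5. beq+and @i8+i9  | pair
6. sll+blt @i10+i11  | pair
7. add @i12  | RAW r2
8. and @i13  | tail

CYCLES = 9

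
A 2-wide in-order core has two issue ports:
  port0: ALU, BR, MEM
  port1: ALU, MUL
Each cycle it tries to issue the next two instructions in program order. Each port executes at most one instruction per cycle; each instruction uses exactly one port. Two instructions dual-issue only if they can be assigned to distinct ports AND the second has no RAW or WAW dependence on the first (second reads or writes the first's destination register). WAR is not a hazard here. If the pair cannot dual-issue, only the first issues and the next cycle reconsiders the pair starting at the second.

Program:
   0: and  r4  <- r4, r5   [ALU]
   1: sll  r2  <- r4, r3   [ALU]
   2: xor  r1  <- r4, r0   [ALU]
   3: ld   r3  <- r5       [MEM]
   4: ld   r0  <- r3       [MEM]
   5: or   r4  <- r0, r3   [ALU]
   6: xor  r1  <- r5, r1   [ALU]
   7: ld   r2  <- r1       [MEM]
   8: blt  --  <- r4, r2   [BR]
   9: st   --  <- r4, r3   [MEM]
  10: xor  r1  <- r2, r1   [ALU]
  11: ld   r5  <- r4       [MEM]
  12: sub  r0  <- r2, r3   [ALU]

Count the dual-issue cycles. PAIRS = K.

t=0 i0:and ; RAW r4
t=1 i1+i2:sll xor ; pair
t=2 i3:ld ; no-port MEM/MEM
t=3 i4:ld ; RAW r0
t=4 i5+i6:or xor ; pair
t=5 i7:ld ; no-port MEM/BR
t=6 i8:blt ; no-port BR/MEM
t=7 i9+i10:st xor ; pair
t=8 i11+i12:ld sub ; pair

PAIRS = 4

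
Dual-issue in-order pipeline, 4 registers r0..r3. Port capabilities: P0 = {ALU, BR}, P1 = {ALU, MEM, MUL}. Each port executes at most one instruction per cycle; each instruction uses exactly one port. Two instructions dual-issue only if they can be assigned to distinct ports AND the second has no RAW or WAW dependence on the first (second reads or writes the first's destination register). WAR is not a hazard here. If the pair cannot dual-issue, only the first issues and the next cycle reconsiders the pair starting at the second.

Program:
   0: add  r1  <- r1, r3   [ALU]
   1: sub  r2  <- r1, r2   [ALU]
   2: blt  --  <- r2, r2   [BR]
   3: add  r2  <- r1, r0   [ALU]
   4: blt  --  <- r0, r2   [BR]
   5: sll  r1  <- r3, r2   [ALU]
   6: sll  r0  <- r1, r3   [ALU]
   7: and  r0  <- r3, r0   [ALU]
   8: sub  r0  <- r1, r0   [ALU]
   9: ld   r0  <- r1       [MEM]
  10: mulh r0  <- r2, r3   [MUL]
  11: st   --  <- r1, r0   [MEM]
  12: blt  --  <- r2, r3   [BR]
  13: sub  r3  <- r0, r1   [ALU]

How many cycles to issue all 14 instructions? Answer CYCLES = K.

CYCLES = 11

0. add @i0  | RAW r1
1. sub @i1  | RAW r2
2. blt;add @i2/i3  | 2-wide
3. blt;sll @i4/i5  | 2-wide
4. sll @i6  | RAW+WAW r0
5. and @i7  | RAW+WAW r0
6. sub @i8  | WAW r0
7. ld @i9  | no-port MEM/MUL
8. mulh @i10  | no-port MUL/MEM
9. st;blt @i11/i12  | 2-wide
10. sub @i13  | tail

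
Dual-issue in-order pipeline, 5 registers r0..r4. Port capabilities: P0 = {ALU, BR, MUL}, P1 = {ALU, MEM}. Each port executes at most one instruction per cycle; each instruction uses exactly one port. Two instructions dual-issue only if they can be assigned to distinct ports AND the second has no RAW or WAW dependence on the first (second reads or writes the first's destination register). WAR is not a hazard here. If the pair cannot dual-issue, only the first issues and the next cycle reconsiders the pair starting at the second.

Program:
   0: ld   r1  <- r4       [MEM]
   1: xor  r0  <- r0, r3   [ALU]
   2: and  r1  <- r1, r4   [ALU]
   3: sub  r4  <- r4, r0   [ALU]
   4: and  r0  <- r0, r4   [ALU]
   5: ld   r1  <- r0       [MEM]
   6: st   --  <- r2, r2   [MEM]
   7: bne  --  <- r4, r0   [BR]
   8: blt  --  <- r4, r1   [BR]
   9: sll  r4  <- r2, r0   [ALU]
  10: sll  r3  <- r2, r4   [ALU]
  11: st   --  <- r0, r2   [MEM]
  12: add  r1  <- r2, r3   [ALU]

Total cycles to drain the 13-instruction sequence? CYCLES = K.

CYCLES = 8

0. ld.MEM xor.ALU @i0,i1  | 2-wide
1. and.ALU sub.ALU @i2,i3  | 2-wide
2. and.ALU @i4  | RAW r0
3. ld.MEM @i5  | no-port MEM/MEM
4. st.MEM bne.BR @i6,i7  | 2-wide
5. blt.BR sll.ALU @i8,i9  | 2-wide
6. sll.ALU st.MEM @i10,i11  | 2-wide
7. add.ALU @i12  | tail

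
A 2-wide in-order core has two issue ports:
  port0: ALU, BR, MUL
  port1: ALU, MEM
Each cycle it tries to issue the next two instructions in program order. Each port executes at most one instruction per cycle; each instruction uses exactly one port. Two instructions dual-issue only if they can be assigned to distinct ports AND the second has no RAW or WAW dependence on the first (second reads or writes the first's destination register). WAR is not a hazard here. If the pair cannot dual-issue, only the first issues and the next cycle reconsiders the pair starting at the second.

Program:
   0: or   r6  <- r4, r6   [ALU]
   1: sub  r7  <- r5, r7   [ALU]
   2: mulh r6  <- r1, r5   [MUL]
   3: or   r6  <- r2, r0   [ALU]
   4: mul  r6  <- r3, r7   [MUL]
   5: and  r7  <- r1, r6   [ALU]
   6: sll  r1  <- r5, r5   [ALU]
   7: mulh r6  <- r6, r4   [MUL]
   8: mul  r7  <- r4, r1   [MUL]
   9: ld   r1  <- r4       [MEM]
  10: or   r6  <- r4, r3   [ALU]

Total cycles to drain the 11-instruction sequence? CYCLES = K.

t=0 i0/i1:or;sub ; dual
t=1 i2:mulh ; WAW r6
t=2 i3:or ; WAW r6
t=3 i4:mul ; RAW r6
t=4 i5/i6:and;sll ; dual
t=5 i7:mulh ; no-port MUL/MUL
t=6 i8/i9:mul;ld ; dual
t=7 i10:or ; tail

CYCLES = 8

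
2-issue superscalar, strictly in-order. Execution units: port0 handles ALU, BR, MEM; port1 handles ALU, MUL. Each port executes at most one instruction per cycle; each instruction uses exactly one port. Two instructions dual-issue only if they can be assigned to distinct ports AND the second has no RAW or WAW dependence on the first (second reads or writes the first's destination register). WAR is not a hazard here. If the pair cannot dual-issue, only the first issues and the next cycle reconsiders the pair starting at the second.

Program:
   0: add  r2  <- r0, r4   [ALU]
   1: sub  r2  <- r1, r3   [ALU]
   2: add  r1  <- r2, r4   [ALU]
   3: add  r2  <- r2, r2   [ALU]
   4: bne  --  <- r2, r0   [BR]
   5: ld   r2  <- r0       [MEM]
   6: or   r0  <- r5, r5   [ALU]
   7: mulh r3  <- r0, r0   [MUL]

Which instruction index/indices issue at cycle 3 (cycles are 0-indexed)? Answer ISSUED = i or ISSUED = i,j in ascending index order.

ISSUED = 4

#0 head=0: add i0 WAW r2
#1 head=1: sub i1 RAW r2
#2 head=2: add+add i2&i3 dual
#3 head=4: bne i4 no-port BR/MEM
#4 head=5: ld+or i5&i6 dual
#5 head=7: mulh i7 tail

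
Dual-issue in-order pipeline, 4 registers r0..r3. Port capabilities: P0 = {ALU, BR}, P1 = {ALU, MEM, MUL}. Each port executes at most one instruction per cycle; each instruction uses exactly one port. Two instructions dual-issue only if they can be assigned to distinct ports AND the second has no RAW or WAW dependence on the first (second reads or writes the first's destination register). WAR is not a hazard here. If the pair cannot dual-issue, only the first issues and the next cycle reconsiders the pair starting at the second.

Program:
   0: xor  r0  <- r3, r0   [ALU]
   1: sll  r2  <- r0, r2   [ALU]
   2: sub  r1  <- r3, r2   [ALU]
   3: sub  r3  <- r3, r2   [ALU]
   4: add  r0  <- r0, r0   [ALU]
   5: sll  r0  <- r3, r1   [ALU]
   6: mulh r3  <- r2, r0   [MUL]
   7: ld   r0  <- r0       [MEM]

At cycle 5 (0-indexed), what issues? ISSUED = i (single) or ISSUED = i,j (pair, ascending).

ISSUED = 6

#0 head=0: xor i0 RAW r0
#1 head=1: sll i1 RAW r2
#2 head=2: sub/sub i2,i3 pair
#3 head=4: add i4 WAW r0
#4 head=5: sll i5 RAW r0
#5 head=6: mulh i6 no-port MUL/MEM
#6 head=7: ld i7 tail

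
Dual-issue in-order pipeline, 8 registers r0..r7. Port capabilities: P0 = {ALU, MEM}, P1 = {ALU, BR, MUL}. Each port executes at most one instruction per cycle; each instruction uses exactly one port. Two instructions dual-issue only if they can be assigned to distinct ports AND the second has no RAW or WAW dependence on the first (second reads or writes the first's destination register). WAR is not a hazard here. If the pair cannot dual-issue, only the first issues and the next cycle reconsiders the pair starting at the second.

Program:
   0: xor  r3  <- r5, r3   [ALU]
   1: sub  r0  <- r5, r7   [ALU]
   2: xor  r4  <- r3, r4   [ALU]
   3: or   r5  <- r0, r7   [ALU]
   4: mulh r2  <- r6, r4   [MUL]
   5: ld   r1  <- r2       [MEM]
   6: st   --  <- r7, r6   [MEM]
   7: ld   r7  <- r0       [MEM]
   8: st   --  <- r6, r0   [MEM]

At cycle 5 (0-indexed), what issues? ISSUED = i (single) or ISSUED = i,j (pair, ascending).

ISSUED = 7

#0 head=0: xor sub i0+i1 pair
#1 head=2: xor or i2+i3 pair
#2 head=4: mulh i4 RAW r2
#3 head=5: ld i5 no-port MEM/MEM
#4 head=6: st i6 no-port MEM/MEM
#5 head=7: ld i7 no-port MEM/MEM
#6 head=8: st i8 tail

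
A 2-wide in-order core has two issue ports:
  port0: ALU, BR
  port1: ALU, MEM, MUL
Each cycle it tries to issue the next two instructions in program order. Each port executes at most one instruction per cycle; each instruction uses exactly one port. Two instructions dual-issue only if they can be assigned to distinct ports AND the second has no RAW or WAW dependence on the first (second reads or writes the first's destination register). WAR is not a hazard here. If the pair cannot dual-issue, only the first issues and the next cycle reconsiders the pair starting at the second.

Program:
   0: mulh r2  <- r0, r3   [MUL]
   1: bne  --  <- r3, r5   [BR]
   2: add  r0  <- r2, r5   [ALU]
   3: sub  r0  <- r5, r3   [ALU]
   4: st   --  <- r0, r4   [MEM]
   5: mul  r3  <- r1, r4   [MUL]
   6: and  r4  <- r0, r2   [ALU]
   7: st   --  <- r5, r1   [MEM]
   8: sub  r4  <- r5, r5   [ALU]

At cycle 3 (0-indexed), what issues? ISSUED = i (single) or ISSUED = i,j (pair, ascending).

ISSUED = 4

c0: i0+i1 mulh bne  dual
c1: i2 add  WAW r0
c2: i3 sub  RAW r0
c3: i4 st  no-port MEM/MUL
c4: i5+i6 mul and  dual
c5: i7+i8 st sub  dual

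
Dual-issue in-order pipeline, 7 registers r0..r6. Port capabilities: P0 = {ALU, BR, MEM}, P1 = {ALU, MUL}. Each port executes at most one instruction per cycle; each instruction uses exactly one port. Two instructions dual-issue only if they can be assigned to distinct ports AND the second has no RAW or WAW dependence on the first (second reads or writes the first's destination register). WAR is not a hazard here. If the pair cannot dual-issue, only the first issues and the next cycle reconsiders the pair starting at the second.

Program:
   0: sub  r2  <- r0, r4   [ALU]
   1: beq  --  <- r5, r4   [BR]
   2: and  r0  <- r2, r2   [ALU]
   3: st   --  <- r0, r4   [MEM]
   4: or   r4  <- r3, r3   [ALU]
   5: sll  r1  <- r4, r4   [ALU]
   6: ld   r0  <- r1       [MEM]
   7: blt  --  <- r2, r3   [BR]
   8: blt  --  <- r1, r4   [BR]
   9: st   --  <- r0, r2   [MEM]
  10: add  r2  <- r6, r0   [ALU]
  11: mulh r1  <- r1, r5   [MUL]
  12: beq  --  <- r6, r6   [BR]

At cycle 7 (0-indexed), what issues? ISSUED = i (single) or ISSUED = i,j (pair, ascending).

ISSUED = 9,10

0. sub/beq @i0&i1  | dual
1. and @i2  | RAW r0
2. st/or @i3&i4  | dual
3. sll @i5  | RAW r1
4. ld @i6  | no-port MEM/BR
5. blt @i7  | no-port BR/BR
6. blt @i8  | no-port BR/MEM
7. st/add @i9&i10  | dual
8. mulh/beq @i11&i12  | dual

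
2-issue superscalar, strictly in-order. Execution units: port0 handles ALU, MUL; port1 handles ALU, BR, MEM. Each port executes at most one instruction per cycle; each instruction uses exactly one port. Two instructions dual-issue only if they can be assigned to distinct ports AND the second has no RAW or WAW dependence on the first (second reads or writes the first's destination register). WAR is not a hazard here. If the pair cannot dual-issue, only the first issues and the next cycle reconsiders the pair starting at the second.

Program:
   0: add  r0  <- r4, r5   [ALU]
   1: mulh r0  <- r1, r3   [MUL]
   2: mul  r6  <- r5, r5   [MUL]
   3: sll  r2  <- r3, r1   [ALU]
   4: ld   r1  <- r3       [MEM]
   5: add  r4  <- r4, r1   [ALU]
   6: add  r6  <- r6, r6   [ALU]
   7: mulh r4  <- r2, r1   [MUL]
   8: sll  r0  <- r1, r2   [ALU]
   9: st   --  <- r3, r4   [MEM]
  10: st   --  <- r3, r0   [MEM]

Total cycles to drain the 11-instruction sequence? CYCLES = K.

[0] i0  add.ALU  -- WAW r0
[1] i1  mulh.MUL  -- no-port MUL/MUL
[2] i2&i3  mul.MUL+sll.ALU  -- dual
[3] i4  ld.MEM  -- RAW r1
[4] i5&i6  add.ALU+add.ALU  -- dual
[5] i7&i8  mulh.MUL+sll.ALU  -- dual
[6] i9  st.MEM  -- no-port MEM/MEM
[7] i10  st.MEM  -- tail

CYCLES = 8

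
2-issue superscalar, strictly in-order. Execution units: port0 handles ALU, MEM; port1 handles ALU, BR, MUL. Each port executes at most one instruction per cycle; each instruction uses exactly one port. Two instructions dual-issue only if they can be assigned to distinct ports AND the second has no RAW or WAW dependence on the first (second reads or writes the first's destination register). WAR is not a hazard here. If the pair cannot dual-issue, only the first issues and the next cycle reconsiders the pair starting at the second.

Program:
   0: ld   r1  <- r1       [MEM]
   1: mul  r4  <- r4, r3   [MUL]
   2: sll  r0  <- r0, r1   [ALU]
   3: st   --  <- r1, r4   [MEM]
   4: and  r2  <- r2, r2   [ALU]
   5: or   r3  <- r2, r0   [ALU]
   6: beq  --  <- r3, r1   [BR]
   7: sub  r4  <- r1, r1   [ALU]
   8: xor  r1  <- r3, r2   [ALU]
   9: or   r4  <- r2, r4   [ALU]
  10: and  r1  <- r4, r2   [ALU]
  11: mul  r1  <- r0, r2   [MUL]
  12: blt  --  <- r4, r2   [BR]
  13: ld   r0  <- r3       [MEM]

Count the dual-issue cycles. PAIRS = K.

[0] i0&i1  ld.MEM/mul.MUL  -- pair
[1] i2&i3  sll.ALU/st.MEM  -- pair
[2] i4  and.ALU  -- RAW r2
[3] i5  or.ALU  -- RAW r3
[4] i6&i7  beq.BR/sub.ALU  -- pair
[5] i8&i9  xor.ALU/or.ALU  -- pair
[6] i10  and.ALU  -- WAW r1
[7] i11  mul.MUL  -- no-port MUL/BR
[8] i12&i13  blt.BR/ld.MEM  -- pair

PAIRS = 5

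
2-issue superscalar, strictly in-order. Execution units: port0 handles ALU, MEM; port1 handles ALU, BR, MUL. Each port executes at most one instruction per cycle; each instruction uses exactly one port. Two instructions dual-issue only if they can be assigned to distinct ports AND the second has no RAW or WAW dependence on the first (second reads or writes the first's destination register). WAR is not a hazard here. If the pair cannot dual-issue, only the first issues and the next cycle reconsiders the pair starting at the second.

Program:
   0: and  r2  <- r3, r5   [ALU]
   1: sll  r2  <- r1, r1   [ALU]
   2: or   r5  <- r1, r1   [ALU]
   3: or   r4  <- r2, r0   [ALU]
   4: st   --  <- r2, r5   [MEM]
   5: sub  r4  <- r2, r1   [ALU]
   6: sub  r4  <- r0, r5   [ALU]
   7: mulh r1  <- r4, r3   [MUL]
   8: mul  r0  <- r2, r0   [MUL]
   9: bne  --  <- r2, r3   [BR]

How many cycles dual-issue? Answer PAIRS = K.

[0] i0  and  -- WAW r2
[1] i1&i2  sll or  -- dual
[2] i3&i4  or st  -- dual
[3] i5  sub  -- WAW r4
[4] i6  sub  -- RAW r4
[5] i7  mulh  -- no-port MUL/MUL
[6] i8  mul  -- no-port MUL/BR
[7] i9  bne  -- tail

PAIRS = 2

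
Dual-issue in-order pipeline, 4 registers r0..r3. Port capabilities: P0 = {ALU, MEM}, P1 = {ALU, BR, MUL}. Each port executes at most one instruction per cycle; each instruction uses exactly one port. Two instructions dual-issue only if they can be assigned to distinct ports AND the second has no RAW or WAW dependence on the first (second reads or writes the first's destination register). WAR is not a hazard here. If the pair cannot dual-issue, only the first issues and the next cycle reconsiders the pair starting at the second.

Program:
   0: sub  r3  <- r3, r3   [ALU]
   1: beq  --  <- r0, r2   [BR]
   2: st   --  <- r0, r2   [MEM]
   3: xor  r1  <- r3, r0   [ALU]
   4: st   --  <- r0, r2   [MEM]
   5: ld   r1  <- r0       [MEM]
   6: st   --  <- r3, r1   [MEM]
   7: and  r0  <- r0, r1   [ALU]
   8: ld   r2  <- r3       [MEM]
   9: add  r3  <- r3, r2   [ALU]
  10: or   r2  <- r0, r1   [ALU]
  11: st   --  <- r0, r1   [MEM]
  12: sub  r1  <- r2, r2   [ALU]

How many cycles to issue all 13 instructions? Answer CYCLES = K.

[0] i0+i1  sub beq  -- pair
[1] i2+i3  st xor  -- pair
[2] i4  st  -- no-port MEM/MEM
[3] i5  ld  -- no-port MEM/MEM
[4] i6+i7  st and  -- pair
[5] i8  ld  -- RAW r2
[6] i9+i10  add or  -- pair
[7] i11+i12  st sub  -- pair

CYCLES = 8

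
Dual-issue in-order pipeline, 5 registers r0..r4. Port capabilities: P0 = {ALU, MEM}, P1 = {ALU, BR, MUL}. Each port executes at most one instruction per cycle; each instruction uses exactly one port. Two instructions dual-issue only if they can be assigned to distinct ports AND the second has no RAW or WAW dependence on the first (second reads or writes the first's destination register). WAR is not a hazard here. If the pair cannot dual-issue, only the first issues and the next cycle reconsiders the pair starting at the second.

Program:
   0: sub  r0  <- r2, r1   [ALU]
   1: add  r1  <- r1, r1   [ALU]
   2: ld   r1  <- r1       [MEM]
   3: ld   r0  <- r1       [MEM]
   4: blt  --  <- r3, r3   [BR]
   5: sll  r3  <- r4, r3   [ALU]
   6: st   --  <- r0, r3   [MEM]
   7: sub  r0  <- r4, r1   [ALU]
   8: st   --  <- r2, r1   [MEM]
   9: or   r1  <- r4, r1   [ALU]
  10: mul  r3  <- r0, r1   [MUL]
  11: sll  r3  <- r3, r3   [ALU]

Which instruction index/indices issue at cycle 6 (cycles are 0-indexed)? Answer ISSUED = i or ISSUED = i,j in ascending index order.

  cy0 -> i0/i1 (sub.ALU;add.ALU) dual
  cy1 -> i2 (ld.MEM) no-port MEM/MEM
  cy2 -> i3/i4 (ld.MEM;blt.BR) dual
  cy3 -> i5 (sll.ALU) RAW r3
  cy4 -> i6/i7 (st.MEM;sub.ALU) dual
  cy5 -> i8/i9 (st.MEM;or.ALU) dual
  cy6 -> i10 (mul.MUL) RAW+WAW r3
  cy7 -> i11 (sll.ALU) tail

ISSUED = 10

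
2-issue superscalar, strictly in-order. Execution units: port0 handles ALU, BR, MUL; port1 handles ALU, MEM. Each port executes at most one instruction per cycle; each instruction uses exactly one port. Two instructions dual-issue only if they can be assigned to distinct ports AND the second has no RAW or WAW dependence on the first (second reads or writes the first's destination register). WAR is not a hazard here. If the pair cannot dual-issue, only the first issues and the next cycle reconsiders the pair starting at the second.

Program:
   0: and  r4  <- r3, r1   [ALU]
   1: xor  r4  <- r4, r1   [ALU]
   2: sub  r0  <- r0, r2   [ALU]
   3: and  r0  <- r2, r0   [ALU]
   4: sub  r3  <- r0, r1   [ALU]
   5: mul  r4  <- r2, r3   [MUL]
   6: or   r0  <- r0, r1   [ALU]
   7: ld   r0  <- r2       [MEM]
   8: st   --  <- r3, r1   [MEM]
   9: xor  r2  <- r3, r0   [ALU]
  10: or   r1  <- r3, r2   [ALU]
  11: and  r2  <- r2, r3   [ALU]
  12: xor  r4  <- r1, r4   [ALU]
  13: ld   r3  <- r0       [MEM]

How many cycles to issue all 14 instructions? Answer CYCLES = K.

CYCLES = 9

[0] i0  and.ALU  -- RAW+WAW r4
[1] i1&i2  xor.ALU/sub.ALU  -- pair
[2] i3  and.ALU  -- RAW r0
[3] i4  sub.ALU  -- RAW r3
[4] i5&i6  mul.MUL/or.ALU  -- pair
[5] i7  ld.MEM  -- no-port MEM/MEM
[6] i8&i9  st.MEM/xor.ALU  -- pair
[7] i10&i11  or.ALU/and.ALU  -- pair
[8] i12&i13  xor.ALU/ld.MEM  -- pair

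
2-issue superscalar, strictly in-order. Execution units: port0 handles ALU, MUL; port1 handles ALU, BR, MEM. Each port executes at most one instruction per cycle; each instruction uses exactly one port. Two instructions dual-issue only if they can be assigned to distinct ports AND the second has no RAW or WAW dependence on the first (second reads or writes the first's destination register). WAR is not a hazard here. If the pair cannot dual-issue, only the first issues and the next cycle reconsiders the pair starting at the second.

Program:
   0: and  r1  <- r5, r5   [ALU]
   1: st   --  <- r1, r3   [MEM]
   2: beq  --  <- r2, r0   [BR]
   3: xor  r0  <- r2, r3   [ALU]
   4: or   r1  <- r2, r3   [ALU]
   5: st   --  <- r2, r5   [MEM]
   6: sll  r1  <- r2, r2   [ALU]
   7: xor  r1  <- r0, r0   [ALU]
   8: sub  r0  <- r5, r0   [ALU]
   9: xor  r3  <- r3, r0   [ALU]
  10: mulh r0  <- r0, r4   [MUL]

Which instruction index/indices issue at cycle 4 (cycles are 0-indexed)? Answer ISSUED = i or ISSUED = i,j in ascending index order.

  cy0 -> i0 (and) RAW r1
  cy1 -> i1 (st) no-port MEM/BR
  cy2 -> i2&i3 (beq xor) 2-wide
  cy3 -> i4&i5 (or st) 2-wide
  cy4 -> i6 (sll) WAW r1
  cy5 -> i7&i8 (xor sub) 2-wide
  cy6 -> i9&i10 (xor mulh) 2-wide

ISSUED = 6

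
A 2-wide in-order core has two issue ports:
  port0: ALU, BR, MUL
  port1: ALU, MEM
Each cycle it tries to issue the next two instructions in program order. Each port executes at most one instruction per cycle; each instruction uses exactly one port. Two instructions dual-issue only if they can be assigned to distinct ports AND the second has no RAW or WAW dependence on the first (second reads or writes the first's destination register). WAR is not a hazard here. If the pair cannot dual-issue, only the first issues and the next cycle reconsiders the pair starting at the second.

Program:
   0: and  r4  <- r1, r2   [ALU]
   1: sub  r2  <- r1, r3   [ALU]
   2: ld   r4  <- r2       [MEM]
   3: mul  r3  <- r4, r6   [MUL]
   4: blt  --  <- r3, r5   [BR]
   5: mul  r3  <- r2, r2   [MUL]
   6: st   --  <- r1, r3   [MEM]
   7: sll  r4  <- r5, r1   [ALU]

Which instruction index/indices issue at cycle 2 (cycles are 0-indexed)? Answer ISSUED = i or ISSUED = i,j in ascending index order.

#0 head=0: and+sub i0,i1 2-wide
#1 head=2: ld i2 RAW r4
#2 head=3: mul i3 no-port MUL/BR
#3 head=4: blt i4 no-port BR/MUL
#4 head=5: mul i5 RAW r3
#5 head=6: st+sll i6,i7 2-wide

ISSUED = 3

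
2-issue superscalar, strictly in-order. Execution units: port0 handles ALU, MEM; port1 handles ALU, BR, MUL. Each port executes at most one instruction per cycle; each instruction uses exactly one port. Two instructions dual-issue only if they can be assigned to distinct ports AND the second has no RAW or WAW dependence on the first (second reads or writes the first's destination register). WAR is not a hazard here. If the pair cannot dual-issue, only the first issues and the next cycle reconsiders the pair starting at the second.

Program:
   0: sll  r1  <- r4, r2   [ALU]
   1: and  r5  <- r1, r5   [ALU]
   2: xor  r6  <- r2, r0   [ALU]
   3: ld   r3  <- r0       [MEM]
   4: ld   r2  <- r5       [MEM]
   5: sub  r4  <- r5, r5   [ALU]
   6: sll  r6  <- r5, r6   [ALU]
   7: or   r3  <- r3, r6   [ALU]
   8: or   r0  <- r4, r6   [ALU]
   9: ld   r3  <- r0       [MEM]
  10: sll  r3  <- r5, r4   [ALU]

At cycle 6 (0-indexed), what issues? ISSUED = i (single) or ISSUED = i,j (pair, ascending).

  cy0 -> i0 (sll) RAW r1
  cy1 -> i1/i2 (and xor) dual
  cy2 -> i3 (ld) no-port MEM/MEM
  cy3 -> i4/i5 (ld sub) dual
  cy4 -> i6 (sll) RAW r6
  cy5 -> i7/i8 (or or) dual
  cy6 -> i9 (ld) WAW r3
  cy7 -> i10 (sll) tail

ISSUED = 9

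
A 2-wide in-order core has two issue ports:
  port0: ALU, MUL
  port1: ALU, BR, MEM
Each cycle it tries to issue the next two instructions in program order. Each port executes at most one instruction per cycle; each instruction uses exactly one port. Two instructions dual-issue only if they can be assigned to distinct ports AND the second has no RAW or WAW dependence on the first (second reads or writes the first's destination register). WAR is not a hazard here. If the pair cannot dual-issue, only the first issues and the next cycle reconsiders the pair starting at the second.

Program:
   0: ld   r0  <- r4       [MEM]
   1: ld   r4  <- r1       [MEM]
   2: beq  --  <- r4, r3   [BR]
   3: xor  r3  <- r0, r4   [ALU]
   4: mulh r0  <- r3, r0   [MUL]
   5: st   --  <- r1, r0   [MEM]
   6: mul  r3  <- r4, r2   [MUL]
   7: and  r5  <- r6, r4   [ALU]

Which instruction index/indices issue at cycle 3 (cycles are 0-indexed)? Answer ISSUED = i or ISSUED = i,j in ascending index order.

t=0 i0:ld ; no-port MEM/MEM
t=1 i1:ld ; no-port MEM/BR
t=2 i2/i3:beq;xor ; 2-wide
t=3 i4:mulh ; RAW r0
t=4 i5/i6:st;mul ; 2-wide
t=5 i7:and ; tail

ISSUED = 4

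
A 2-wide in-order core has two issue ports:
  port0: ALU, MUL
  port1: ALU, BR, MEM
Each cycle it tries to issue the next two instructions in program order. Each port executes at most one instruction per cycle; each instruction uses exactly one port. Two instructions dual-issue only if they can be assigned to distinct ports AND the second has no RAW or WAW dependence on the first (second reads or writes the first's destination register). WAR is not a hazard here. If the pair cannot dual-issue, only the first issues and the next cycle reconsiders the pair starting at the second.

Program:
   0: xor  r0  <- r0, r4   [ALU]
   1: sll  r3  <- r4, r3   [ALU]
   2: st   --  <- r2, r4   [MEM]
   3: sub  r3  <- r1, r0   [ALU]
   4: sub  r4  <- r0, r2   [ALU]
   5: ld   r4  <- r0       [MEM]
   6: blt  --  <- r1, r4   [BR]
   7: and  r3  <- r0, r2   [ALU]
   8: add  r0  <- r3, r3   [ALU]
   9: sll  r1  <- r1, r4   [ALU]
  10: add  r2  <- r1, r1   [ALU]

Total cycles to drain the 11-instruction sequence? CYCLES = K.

CYCLES = 7

[0] i0&i1  xor sll  -- pair
[1] i2&i3  st sub  -- pair
[2] i4  sub  -- WAW r4
[3] i5  ld  -- no-port MEM/BR
[4] i6&i7  blt and  -- pair
[5] i8&i9  add sll  -- pair
[6] i10  add  -- tail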